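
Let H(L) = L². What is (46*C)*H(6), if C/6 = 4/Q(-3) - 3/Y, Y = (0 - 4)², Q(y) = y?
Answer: -15111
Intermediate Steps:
Y = 16 (Y = (-4)² = 16)
C = -73/8 (C = 6*(4/(-3) - 3/16) = 6*(4*(-⅓) - 3*1/16) = 6*(-4/3 - 3/16) = 6*(-73/48) = -73/8 ≈ -9.1250)
(46*C)*H(6) = (46*(-73/8))*6² = -1679/4*36 = -15111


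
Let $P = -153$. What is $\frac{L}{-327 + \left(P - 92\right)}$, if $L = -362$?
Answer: $\frac{181}{286} \approx 0.63287$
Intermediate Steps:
$\frac{L}{-327 + \left(P - 92\right)} = - \frac{362}{-327 - 245} = - \frac{362}{-572} = \left(-362\right) \left(- \frac{1}{572}\right) = \frac{181}{286}$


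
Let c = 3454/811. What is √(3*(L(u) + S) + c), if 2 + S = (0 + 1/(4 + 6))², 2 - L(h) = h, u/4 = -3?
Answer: √2649888163/8110 ≈ 6.3474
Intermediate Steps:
u = -12 (u = 4*(-3) = -12)
L(h) = 2 - h
S = -199/100 (S = -2 + (0 + 1/(4 + 6))² = -2 + (0 + 1/10)² = -2 + (0 + ⅒)² = -2 + (⅒)² = -2 + 1/100 = -199/100 ≈ -1.9900)
c = 3454/811 (c = 3454*(1/811) = 3454/811 ≈ 4.2589)
√(3*(L(u) + S) + c) = √(3*((2 - 1*(-12)) - 199/100) + 3454/811) = √(3*((2 + 12) - 199/100) + 3454/811) = √(3*(14 - 199/100) + 3454/811) = √(3*(1201/100) + 3454/811) = √(3603/100 + 3454/811) = √(3267433/81100) = √2649888163/8110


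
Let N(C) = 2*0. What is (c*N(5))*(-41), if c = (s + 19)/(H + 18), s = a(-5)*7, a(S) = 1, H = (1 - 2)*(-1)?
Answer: 0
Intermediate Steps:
H = 1 (H = -1*(-1) = 1)
N(C) = 0
s = 7 (s = 1*7 = 7)
c = 26/19 (c = (7 + 19)/(1 + 18) = 26/19 ≈ 1.3684)
(c*N(5))*(-41) = ((26/19)*0)*(-41) = 0*(-41) = 0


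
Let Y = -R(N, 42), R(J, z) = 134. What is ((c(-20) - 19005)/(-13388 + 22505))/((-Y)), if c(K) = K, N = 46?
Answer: -19025/1221678 ≈ -0.015573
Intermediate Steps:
Y = -134 (Y = -1*134 = -134)
((c(-20) - 19005)/(-13388 + 22505))/((-Y)) = ((-20 - 19005)/(-13388 + 22505))/((-1*(-134))) = -19025/9117/134 = -19025*1/9117*(1/134) = -19025/9117*1/134 = -19025/1221678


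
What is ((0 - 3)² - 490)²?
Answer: 231361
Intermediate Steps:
((0 - 3)² - 490)² = ((-3)² - 490)² = (9 - 490)² = (-481)² = 231361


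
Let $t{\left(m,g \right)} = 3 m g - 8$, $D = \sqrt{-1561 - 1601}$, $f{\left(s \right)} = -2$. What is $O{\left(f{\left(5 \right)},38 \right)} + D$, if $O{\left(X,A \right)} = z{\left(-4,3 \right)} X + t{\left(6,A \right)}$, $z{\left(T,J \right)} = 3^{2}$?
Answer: $658 + i \sqrt{3162} \approx 658.0 + 56.232 i$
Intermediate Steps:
$z{\left(T,J \right)} = 9$
$D = i \sqrt{3162}$ ($D = \sqrt{-3162} = i \sqrt{3162} \approx 56.232 i$)
$t{\left(m,g \right)} = -8 + 3 g m$ ($t{\left(m,g \right)} = 3 g m - 8 = -8 + 3 g m$)
$O{\left(X,A \right)} = -8 + 9 X + 18 A$ ($O{\left(X,A \right)} = 9 X + \left(-8 + 3 A 6\right) = 9 X + \left(-8 + 18 A\right) = -8 + 9 X + 18 A$)
$O{\left(f{\left(5 \right)},38 \right)} + D = \left(-8 + 9 \left(-2\right) + 18 \cdot 38\right) + i \sqrt{3162} = \left(-8 - 18 + 684\right) + i \sqrt{3162} = 658 + i \sqrt{3162}$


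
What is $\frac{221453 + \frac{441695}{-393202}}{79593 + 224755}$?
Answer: $\frac{87075320811}{119670242296} \approx 0.72763$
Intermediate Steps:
$\frac{221453 + \frac{441695}{-393202}}{79593 + 224755} = \frac{221453 + 441695 \left(- \frac{1}{393202}\right)}{304348} = \left(221453 - \frac{441695}{393202}\right) \frac{1}{304348} = \frac{87075320811}{393202} \cdot \frac{1}{304348} = \frac{87075320811}{119670242296}$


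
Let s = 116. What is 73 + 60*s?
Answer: 7033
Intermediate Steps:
73 + 60*s = 73 + 60*116 = 73 + 6960 = 7033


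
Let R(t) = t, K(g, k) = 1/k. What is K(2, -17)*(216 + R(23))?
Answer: -239/17 ≈ -14.059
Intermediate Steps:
K(2, -17)*(216 + R(23)) = (216 + 23)/(-17) = -1/17*239 = -239/17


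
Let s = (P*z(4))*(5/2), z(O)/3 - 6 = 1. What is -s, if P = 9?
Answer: -945/2 ≈ -472.50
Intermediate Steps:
z(O) = 21 (z(O) = 18 + 3*1 = 18 + 3 = 21)
s = 945/2 (s = (9*21)*(5/2) = 189*(5*(½)) = 189*(5/2) = 945/2 ≈ 472.50)
-s = -1*945/2 = -945/2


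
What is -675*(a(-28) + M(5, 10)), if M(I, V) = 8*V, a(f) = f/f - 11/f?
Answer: -1538325/28 ≈ -54940.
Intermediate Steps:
a(f) = 1 - 11/f
-675*(a(-28) + M(5, 10)) = -675*((-11 - 28)/(-28) + 8*10) = -675*(-1/28*(-39) + 80) = -675*(39/28 + 80) = -675*2279/28 = -1538325/28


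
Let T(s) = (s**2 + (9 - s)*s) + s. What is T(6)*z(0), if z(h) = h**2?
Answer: 0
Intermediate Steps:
T(s) = s + s**2 + s*(9 - s) (T(s) = (s**2 + s*(9 - s)) + s = s + s**2 + s*(9 - s))
T(6)*z(0) = (10*6)*0**2 = 60*0 = 0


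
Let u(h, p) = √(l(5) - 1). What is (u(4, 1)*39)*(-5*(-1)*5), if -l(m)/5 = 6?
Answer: 975*I*√31 ≈ 5428.6*I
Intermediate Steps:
l(m) = -30 (l(m) = -5*6 = -30)
u(h, p) = I*√31 (u(h, p) = √(-30 - 1) = √(-31) = I*√31)
(u(4, 1)*39)*(-5*(-1)*5) = ((I*√31)*39)*(-5*(-1)*5) = (39*I*√31)*(5*5) = (39*I*√31)*25 = 975*I*√31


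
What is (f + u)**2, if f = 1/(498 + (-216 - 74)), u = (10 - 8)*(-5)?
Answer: 4322241/43264 ≈ 99.904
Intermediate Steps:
u = -10 (u = 2*(-5) = -10)
f = 1/208 (f = 1/(498 - 290) = 1/208 ≈ 0.0048077)
(f + u)**2 = (1/208 - 10)**2 = (-2079/208)**2 = 4322241/43264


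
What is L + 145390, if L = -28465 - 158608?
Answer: -41683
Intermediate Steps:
L = -187073
L + 145390 = -187073 + 145390 = -41683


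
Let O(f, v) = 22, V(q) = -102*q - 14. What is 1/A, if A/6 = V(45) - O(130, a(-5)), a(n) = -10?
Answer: -1/27756 ≈ -3.6028e-5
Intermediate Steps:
V(q) = -14 - 102*q
A = -27756 (A = 6*((-14 - 102*45) - 1*22) = 6*((-14 - 4590) - 22) = 6*(-4604 - 22) = 6*(-4626) = -27756)
1/A = 1/(-27756) = -1/27756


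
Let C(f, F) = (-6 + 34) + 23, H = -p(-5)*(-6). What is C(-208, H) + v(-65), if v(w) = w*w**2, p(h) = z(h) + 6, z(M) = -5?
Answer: -274574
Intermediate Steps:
p(h) = 1 (p(h) = -5 + 6 = 1)
v(w) = w**3
H = 6 (H = -1*1*(-6) = -1*(-6) = 6)
C(f, F) = 51 (C(f, F) = 28 + 23 = 51)
C(-208, H) + v(-65) = 51 + (-65)**3 = 51 - 274625 = -274574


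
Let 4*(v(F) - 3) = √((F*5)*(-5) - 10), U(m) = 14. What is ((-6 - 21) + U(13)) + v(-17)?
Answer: -10 + √415/4 ≈ -4.9071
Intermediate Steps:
v(F) = 3 + √(-10 - 25*F)/4 (v(F) = 3 + √((F*5)*(-5) - 10)/4 = 3 + √((5*F)*(-5) - 10)/4 = 3 + √(-25*F - 10)/4 = 3 + √(-10 - 25*F)/4)
((-6 - 21) + U(13)) + v(-17) = ((-6 - 21) + 14) + (3 + √(-10 - 25*(-17))/4) = (-27 + 14) + (3 + √(-10 + 425)/4) = -13 + (3 + √415/4) = -10 + √415/4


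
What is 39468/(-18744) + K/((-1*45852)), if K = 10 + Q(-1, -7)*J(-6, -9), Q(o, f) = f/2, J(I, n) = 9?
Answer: -13706695/6510984 ≈ -2.1052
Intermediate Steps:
Q(o, f) = f/2 (Q(o, f) = f*(1/2) = f/2)
K = -43/2 (K = 10 + ((1/2)*(-7))*9 = 10 - 7/2*9 = 10 - 63/2 = -43/2 ≈ -21.500)
39468/(-18744) + K/((-1*45852)) = 39468/(-18744) - 43/(2*((-1*45852))) = 39468*(-1/18744) - 43/2/(-45852) = -299/142 - 43/2*(-1/45852) = -299/142 + 43/91704 = -13706695/6510984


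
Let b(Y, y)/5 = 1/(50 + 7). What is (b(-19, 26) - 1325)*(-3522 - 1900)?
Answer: 409469440/57 ≈ 7.1837e+6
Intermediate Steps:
b(Y, y) = 5/57 (b(Y, y) = 5/(50 + 7) = 5/57)
(b(-19, 26) - 1325)*(-3522 - 1900) = (5/57 - 1325)*(-3522 - 1900) = -75520/57*(-5422) = 409469440/57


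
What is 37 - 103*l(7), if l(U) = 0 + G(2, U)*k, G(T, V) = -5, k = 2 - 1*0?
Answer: 1067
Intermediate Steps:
k = 2 (k = 2 + 0 = 2)
l(U) = -10 (l(U) = 0 - 5*2 = 0 - 10 = -10)
37 - 103*l(7) = 37 - 103*(-10) = 37 + 1030 = 1067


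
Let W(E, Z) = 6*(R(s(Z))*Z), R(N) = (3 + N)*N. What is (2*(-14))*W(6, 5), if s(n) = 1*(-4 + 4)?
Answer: 0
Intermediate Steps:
s(n) = 0 (s(n) = 1*0 = 0)
R(N) = N*(3 + N)
W(E, Z) = 0 (W(E, Z) = 6*((0*(3 + 0))*Z) = 6*((0*3)*Z) = 6*(0*Z) = 6*0 = 0)
(2*(-14))*W(6, 5) = (2*(-14))*0 = -28*0 = 0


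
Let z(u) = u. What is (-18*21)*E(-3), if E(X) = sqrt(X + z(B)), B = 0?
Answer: -378*I*sqrt(3) ≈ -654.71*I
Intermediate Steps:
E(X) = sqrt(X) (E(X) = sqrt(X + 0) = sqrt(X))
(-18*21)*E(-3) = (-18*21)*sqrt(-3) = -378*I*sqrt(3)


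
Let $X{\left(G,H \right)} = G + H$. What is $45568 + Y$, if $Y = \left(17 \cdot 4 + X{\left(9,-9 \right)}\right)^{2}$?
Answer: $50192$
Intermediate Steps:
$Y = 4624$ ($Y = \left(17 \cdot 4 + \left(9 - 9\right)\right)^{2} = \left(68 + 0\right)^{2} = 68^{2} = 4624$)
$45568 + Y = 45568 + 4624 = 50192$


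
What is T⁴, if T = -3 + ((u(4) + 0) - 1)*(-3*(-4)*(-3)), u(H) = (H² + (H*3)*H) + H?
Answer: 34014848450625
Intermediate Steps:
u(H) = H + 4*H² (u(H) = (H² + (3*H)*H) + H = (H² + 3*H²) + H = 4*H² + H = H + 4*H²)
T = -2415 (T = -3 + ((4*(1 + 4*4) + 0) - 1)*(-3*(-4)*(-3)) = -3 + ((4*(1 + 16) + 0) - 1)*(12*(-3)) = -3 + ((4*17 + 0) - 1)*(-36) = -3 + ((68 + 0) - 1)*(-36) = -3 + (68 - 1)*(-36) = -3 + 67*(-36) = -3 - 2412 = -2415)
T⁴ = (-2415)⁴ = 34014848450625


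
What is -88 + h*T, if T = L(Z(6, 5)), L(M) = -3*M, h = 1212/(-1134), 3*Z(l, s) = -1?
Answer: -16834/189 ≈ -89.069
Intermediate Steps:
Z(l, s) = -⅓ (Z(l, s) = (⅓)*(-1) = -⅓)
h = -202/189 (h = 1212*(-1/1134) = -202/189 ≈ -1.0688)
T = 1 (T = -3*(-⅓) = 1)
-88 + h*T = -88 - 202/189*1 = -88 - 202/189 = -16834/189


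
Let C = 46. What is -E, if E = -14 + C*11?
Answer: -492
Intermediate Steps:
E = 492 (E = -14 + 46*11 = -14 + 506 = 492)
-E = -1*492 = -492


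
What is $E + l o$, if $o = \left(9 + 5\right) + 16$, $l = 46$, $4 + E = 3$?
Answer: $1379$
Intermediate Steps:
$E = -1$ ($E = -4 + 3 = -1$)
$o = 30$ ($o = 14 + 16 = 30$)
$E + l o = -1 + 46 \cdot 30 = -1 + 1380 = 1379$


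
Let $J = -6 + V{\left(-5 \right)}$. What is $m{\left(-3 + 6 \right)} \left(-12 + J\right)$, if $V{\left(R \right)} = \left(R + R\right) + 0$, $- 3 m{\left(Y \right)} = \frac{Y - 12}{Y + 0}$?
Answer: $-28$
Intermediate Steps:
$m{\left(Y \right)} = - \frac{-12 + Y}{3 Y}$ ($m{\left(Y \right)} = - \frac{\left(Y - 12\right) \frac{1}{Y + 0}}{3} = - \frac{\left(-12 + Y\right) \frac{1}{Y}}{3} = - \frac{\frac{1}{Y} \left(-12 + Y\right)}{3} = - \frac{-12 + Y}{3 Y}$)
$V{\left(R \right)} = 2 R$ ($V{\left(R \right)} = 2 R + 0 = 2 R$)
$J = -16$ ($J = -6 + 2 \left(-5\right) = -6 - 10 = -16$)
$m{\left(-3 + 6 \right)} \left(-12 + J\right) = \frac{12 - \left(-3 + 6\right)}{3 \left(-3 + 6\right)} \left(-12 - 16\right) = \frac{12 - 3}{3 \cdot 3} \left(-28\right) = \frac{1}{3} \cdot \frac{1}{3} \left(12 - 3\right) \left(-28\right) = \frac{1}{3} \cdot \frac{1}{3} \cdot 9 \left(-28\right) = 1 \left(-28\right) = -28$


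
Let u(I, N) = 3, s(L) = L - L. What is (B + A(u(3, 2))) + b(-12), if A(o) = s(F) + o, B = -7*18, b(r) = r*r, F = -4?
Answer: 21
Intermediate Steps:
s(L) = 0
b(r) = r²
B = -126
A(o) = o (A(o) = 0 + o = o)
(B + A(u(3, 2))) + b(-12) = (-126 + 3) + (-12)² = -123 + 144 = 21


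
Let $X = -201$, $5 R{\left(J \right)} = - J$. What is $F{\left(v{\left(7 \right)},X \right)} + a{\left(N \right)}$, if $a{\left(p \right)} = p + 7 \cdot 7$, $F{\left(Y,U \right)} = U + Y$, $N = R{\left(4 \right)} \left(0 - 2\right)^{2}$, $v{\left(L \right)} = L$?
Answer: $- \frac{741}{5} \approx -148.2$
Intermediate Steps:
$R{\left(J \right)} = - \frac{J}{5}$ ($R{\left(J \right)} = \frac{\left(-1\right) J}{5} = - \frac{J}{5}$)
$N = - \frac{16}{5}$ ($N = \left(- \frac{1}{5}\right) 4 \left(0 - 2\right)^{2} = - \frac{4 \left(-2\right)^{2}}{5} = \left(- \frac{4}{5}\right) 4 = - \frac{16}{5} \approx -3.2$)
$a{\left(p \right)} = 49 + p$ ($a{\left(p \right)} = p + 49 = 49 + p$)
$F{\left(v{\left(7 \right)},X \right)} + a{\left(N \right)} = \left(-201 + 7\right) + \left(49 - \frac{16}{5}\right) = -194 + \frac{229}{5} = - \frac{741}{5}$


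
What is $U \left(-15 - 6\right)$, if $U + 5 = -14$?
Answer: $399$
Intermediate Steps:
$U = -19$ ($U = -5 - 14 = -19$)
$U \left(-15 - 6\right) = - 19 \left(-15 - 6\right) = \left(-19\right) \left(-21\right) = 399$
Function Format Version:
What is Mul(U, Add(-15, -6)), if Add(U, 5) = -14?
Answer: 399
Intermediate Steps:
U = -19 (U = Add(-5, -14) = -19)
Mul(U, Add(-15, -6)) = Mul(-19, Add(-15, -6)) = Mul(-19, -21) = 399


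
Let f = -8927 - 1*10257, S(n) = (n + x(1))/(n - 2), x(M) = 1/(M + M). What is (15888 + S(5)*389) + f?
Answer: -15497/6 ≈ -2582.8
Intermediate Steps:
x(M) = 1/(2*M)
S(n) = (½ + n)/(-2 + n) (S(n) = (n + (½)/1)/(n - 2) = (n + (½)*1)/(-2 + n) = (n + ½)/(-2 + n) = (½ + n)/(-2 + n))
f = -19184 (f = -8927 - 10257 = -19184)
(15888 + S(5)*389) + f = (15888 + ((½ + 5)/(-2 + 5))*389) - 19184 = (15888 + ((11/2)/3)*389) - 19184 = (15888 + ((⅓)*(11/2))*389) - 19184 = (15888 + (11/6)*389) - 19184 = (15888 + 4279/6) - 19184 = 99607/6 - 19184 = -15497/6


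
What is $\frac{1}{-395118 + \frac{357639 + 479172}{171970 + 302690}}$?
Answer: $- \frac{5860}{2315381149} \approx -2.5309 \cdot 10^{-6}$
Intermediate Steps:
$\frac{1}{-395118 + \frac{357639 + 479172}{171970 + 302690}} = \frac{1}{-395118 + \frac{836811}{474660}} = \frac{1}{-395118 + 836811 \cdot \frac{1}{474660}} = \frac{1}{-395118 + \frac{10331}{5860}} = \frac{1}{- \frac{2315381149}{5860}} = - \frac{5860}{2315381149}$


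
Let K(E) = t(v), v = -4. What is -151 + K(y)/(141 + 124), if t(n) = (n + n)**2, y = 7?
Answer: -39951/265 ≈ -150.76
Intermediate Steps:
t(n) = 4*n**2 (t(n) = (2*n)**2 = 4*n**2)
K(E) = 64 (K(E) = 4*(-4)**2 = 4*16 = 64)
-151 + K(y)/(141 + 124) = -151 + 64/(141 + 124) = -151 + 64/265 = -39951/265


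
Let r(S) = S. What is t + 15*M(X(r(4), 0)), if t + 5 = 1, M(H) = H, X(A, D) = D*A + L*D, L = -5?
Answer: -4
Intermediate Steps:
X(A, D) = -5*D + A*D (X(A, D) = D*A - 5*D = A*D - 5*D = -5*D + A*D)
t = -4 (t = -5 + 1 = -4)
t + 15*M(X(r(4), 0)) = -4 + 15*(0*(-5 + 4)) = -4 + 15*(0*(-1)) = -4 + 15*0 = -4 + 0 = -4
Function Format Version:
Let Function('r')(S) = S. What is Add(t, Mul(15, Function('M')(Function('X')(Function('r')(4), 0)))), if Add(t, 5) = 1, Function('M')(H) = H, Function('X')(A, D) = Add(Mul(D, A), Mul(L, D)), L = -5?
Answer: -4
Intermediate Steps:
Function('X')(A, D) = Add(Mul(-5, D), Mul(A, D)) (Function('X')(A, D) = Add(Mul(D, A), Mul(-5, D)) = Add(Mul(A, D), Mul(-5, D)) = Add(Mul(-5, D), Mul(A, D)))
t = -4 (t = Add(-5, 1) = -4)
Add(t, Mul(15, Function('M')(Function('X')(Function('r')(4), 0)))) = Add(-4, Mul(15, Mul(0, Add(-5, 4)))) = Add(-4, Mul(15, Mul(0, -1))) = Add(-4, Mul(15, 0)) = Add(-4, 0) = -4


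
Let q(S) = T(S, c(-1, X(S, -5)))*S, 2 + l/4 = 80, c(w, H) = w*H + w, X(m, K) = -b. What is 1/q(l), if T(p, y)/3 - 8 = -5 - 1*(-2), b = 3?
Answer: 1/4680 ≈ 0.00021368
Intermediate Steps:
X(m, K) = -3 (X(m, K) = -1*3 = -3)
c(w, H) = w + H*w (c(w, H) = H*w + w = w + H*w)
T(p, y) = 15 (T(p, y) = 24 + 3*(-5 - 1*(-2)) = 24 + 3*(-5 + 2) = 24 + 3*(-3) = 24 - 9 = 15)
l = 312 (l = -8 + 4*80 = -8 + 320 = 312)
q(S) = 15*S
1/q(l) = 1/(15*312) = 1/4680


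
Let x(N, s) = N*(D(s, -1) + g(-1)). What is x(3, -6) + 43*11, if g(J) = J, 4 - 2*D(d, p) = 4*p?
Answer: 482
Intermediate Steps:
D(d, p) = 2 - 2*p
x(N, s) = 3*N (x(N, s) = N*((2 - 2*(-1)) - 1) = N*((2 + 2) - 1) = N*(4 - 1) = N*3 = 3*N)
x(3, -6) + 43*11 = 3*3 + 43*11 = 9 + 473 = 482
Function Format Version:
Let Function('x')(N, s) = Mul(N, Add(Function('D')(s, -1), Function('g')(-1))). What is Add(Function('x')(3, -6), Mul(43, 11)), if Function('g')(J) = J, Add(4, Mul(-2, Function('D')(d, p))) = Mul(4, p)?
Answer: 482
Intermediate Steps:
Function('D')(d, p) = Add(2, Mul(-2, p)) (Function('D')(d, p) = Add(2, Mul(Rational(-1, 2), Mul(4, p))) = Add(2, Mul(-2, p)))
Function('x')(N, s) = Mul(3, N) (Function('x')(N, s) = Mul(N, Add(Add(2, Mul(-2, -1)), -1)) = Mul(N, Add(Add(2, 2), -1)) = Mul(N, Add(4, -1)) = Mul(N, 3) = Mul(3, N))
Add(Function('x')(3, -6), Mul(43, 11)) = Add(Mul(3, 3), Mul(43, 11)) = Add(9, 473) = 482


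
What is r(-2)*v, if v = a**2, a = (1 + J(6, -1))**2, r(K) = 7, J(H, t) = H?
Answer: 16807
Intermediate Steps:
a = 49 (a = (1 + 6)**2 = 7**2 = 49)
v = 2401 (v = 49**2 = 2401)
r(-2)*v = 7*2401 = 16807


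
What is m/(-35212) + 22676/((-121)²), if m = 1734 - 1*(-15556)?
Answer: 272662211/257769446 ≈ 1.0578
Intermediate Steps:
m = 17290 (m = 1734 + 15556 = 17290)
m/(-35212) + 22676/((-121)²) = 17290/(-35212) + 22676/((-121)²) = 17290*(-1/35212) + 22676/14641 = -8645/17606 + 22676*(1/14641) = -8645/17606 + 22676/14641 = 272662211/257769446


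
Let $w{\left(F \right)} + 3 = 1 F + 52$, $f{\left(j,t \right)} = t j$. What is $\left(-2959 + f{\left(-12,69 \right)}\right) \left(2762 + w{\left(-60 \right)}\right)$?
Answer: $-10418037$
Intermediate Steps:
$f{\left(j,t \right)} = j t$
$w{\left(F \right)} = 49 + F$ ($w{\left(F \right)} = -3 + \left(1 F + 52\right) = -3 + \left(F + 52\right) = -3 + \left(52 + F\right) = 49 + F$)
$\left(-2959 + f{\left(-12,69 \right)}\right) \left(2762 + w{\left(-60 \right)}\right) = \left(-2959 - 828\right) \left(2762 + \left(49 - 60\right)\right) = \left(-2959 - 828\right) \left(2762 - 11\right) = \left(-3787\right) 2751 = -10418037$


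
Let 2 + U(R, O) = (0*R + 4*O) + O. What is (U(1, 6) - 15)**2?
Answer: 169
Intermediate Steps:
U(R, O) = -2 + 5*O (U(R, O) = -2 + ((0*R + 4*O) + O) = -2 + ((0 + 4*O) + O) = -2 + (4*O + O) = -2 + 5*O)
(U(1, 6) - 15)**2 = ((-2 + 5*6) - 15)**2 = ((-2 + 30) - 15)**2 = (28 - 15)**2 = 13**2 = 169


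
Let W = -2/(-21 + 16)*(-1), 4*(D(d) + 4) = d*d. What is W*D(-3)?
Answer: 7/10 ≈ 0.70000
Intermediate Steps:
D(d) = -4 + d**2/4 (D(d) = -4 + (d*d)/4 = -4 + d**2/4)
W = -2/5 (W = -2/(-5)*(-1) = -2*(-1/5)*(-1) = (2/5)*(-1) = -2/5 ≈ -0.40000)
W*D(-3) = -2*(-4 + (1/4)*(-3)**2)/5 = -2*(-4 + (1/4)*9)/5 = -2*(-4 + 9/4)/5 = -2/5*(-7/4) = 7/10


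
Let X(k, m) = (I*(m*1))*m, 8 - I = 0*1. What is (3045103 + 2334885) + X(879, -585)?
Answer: 8117788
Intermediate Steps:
I = 8 (I = 8 - 0 = 8 - 1*0 = 8 + 0 = 8)
X(k, m) = 8*m² (X(k, m) = (8*(m*1))*m = (8*m)*m = 8*m²)
(3045103 + 2334885) + X(879, -585) = (3045103 + 2334885) + 8*(-585)² = 5379988 + 8*342225 = 5379988 + 2737800 = 8117788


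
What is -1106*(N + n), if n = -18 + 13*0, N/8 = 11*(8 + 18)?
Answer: -2510620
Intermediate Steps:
N = 2288 (N = 8*(11*(8 + 18)) = 8*(11*26) = 8*286 = 2288)
n = -18 (n = -18 + 0 = -18)
-1106*(N + n) = -1106*(2288 - 18) = -1106*2270 = -2510620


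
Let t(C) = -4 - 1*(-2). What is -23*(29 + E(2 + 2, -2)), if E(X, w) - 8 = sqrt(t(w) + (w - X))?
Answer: -851 - 46*I*sqrt(2) ≈ -851.0 - 65.054*I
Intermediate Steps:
t(C) = -2 (t(C) = -4 + 2 = -2)
E(X, w) = 8 + sqrt(-2 + w - X) (E(X, w) = 8 + sqrt(-2 + (w - X)) = 8 + sqrt(-2 + w - X))
-23*(29 + E(2 + 2, -2)) = -23*(29 + (8 + sqrt(-2 - 2 - (2 + 2)))) = -23*(29 + (8 + sqrt(-2 - 2 - 1*4))) = -23*(29 + (8 + sqrt(-2 - 2 - 4))) = -23*(29 + (8 + sqrt(-8))) = -23*(29 + (8 + 2*I*sqrt(2))) = -23*(37 + 2*I*sqrt(2)) = -851 - 46*I*sqrt(2)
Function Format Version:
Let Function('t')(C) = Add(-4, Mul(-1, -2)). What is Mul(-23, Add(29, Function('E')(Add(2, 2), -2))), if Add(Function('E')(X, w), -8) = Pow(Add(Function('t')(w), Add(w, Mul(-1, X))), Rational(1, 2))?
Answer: Add(-851, Mul(-46, I, Pow(2, Rational(1, 2)))) ≈ Add(-851.00, Mul(-65.054, I))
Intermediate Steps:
Function('t')(C) = -2 (Function('t')(C) = Add(-4, 2) = -2)
Function('E')(X, w) = Add(8, Pow(Add(-2, w, Mul(-1, X)), Rational(1, 2))) (Function('E')(X, w) = Add(8, Pow(Add(-2, Add(w, Mul(-1, X))), Rational(1, 2))) = Add(8, Pow(Add(-2, w, Mul(-1, X)), Rational(1, 2))))
Mul(-23, Add(29, Function('E')(Add(2, 2), -2))) = Mul(-23, Add(29, Add(8, Pow(Add(-2, -2, Mul(-1, Add(2, 2))), Rational(1, 2))))) = Mul(-23, Add(29, Add(8, Pow(Add(-2, -2, Mul(-1, 4)), Rational(1, 2))))) = Mul(-23, Add(29, Add(8, Pow(Add(-2, -2, -4), Rational(1, 2))))) = Mul(-23, Add(29, Add(8, Pow(-8, Rational(1, 2))))) = Mul(-23, Add(29, Add(8, Mul(2, I, Pow(2, Rational(1, 2)))))) = Mul(-23, Add(37, Mul(2, I, Pow(2, Rational(1, 2))))) = Add(-851, Mul(-46, I, Pow(2, Rational(1, 2))))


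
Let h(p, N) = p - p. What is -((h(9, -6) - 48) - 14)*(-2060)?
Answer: -127720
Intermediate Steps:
h(p, N) = 0
-((h(9, -6) - 48) - 14)*(-2060) = -((0 - 48) - 14)*(-2060) = -(-48 - 14)*(-2060) = -(-62)*(-2060) = -1*127720 = -127720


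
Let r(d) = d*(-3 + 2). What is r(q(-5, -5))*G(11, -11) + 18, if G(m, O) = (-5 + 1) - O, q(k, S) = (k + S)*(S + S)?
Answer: -682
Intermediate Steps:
q(k, S) = 2*S*(S + k) (q(k, S) = (S + k)*(2*S) = 2*S*(S + k))
G(m, O) = -4 - O
r(d) = -d (r(d) = d*(-1) = -d)
r(q(-5, -5))*G(11, -11) + 18 = (-2*(-5)*(-5 - 5))*(-4 - 1*(-11)) + 18 = (-2*(-5)*(-10))*(-4 + 11) + 18 = -1*100*7 + 18 = -100*7 + 18 = -700 + 18 = -682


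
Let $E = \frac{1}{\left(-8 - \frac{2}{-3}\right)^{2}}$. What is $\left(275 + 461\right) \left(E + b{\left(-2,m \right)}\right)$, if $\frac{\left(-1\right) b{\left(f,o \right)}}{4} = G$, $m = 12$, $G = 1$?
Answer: $- \frac{354568}{121} \approx -2930.3$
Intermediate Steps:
$b{\left(f,o \right)} = -4$ ($b{\left(f,o \right)} = \left(-4\right) 1 = -4$)
$E = \frac{9}{484}$ ($E = \frac{1}{\left(-8 - - \frac{2}{3}\right)^{2}} = \frac{1}{\left(-8 + \frac{2}{3}\right)^{2}} = \frac{1}{\left(- \frac{22}{3}\right)^{2}} = \frac{1}{\frac{484}{9}} = \frac{9}{484} \approx 0.018595$)
$\left(275 + 461\right) \left(E + b{\left(-2,m \right)}\right) = \left(275 + 461\right) \left(\frac{9}{484} - 4\right) = 736 \left(- \frac{1927}{484}\right) = - \frac{354568}{121}$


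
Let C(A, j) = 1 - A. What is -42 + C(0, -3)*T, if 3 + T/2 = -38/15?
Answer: -796/15 ≈ -53.067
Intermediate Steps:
T = -166/15 (T = -6 + 2*(-38/15) = -6 - 76/15 = -166/15 ≈ -11.067)
-42 + C(0, -3)*T = -42 + (1 - 1*0)*(-166/15) = -42 + (1 + 0)*(-166/15) = -42 + 1*(-166/15) = -42 - 166/15 = -796/15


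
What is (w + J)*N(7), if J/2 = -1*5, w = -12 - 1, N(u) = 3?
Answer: -69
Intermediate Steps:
w = -13
J = -10 (J = 2*(-1*5) = 2*(-5) = -10)
(w + J)*N(7) = (-13 - 10)*3 = -23*3 = -69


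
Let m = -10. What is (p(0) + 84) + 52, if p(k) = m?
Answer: 126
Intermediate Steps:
p(k) = -10
(p(0) + 84) + 52 = (-10 + 84) + 52 = 74 + 52 = 126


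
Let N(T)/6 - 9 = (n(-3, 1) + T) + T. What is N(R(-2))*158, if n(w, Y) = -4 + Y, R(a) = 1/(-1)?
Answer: 3792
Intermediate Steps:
R(a) = -1
N(T) = 36 + 12*T (N(T) = 54 + 6*(((-4 + 1) + T) + T) = 54 + 6*((-3 + T) + T) = 54 + 6*(-3 + 2*T) = 54 + (-18 + 12*T) = 36 + 12*T)
N(R(-2))*158 = (36 + 12*(-1))*158 = (36 - 12)*158 = 24*158 = 3792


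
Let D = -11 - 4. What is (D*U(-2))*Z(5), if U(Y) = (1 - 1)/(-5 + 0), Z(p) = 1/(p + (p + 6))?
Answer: 0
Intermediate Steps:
Z(p) = 1/(6 + 2*p) (Z(p) = 1/(p + (6 + p)) = 1/(6 + 2*p))
D = -15
U(Y) = 0 (U(Y) = 0/(-5) = 0*(-⅕) = 0)
(D*U(-2))*Z(5) = (-15*0)*(1/(2*(3 + 5))) = 0*((½)/8) = 0*((½)*(⅛)) = 0*(1/16) = 0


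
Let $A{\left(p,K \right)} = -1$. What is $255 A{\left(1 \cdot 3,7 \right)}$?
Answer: $-255$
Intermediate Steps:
$255 A{\left(1 \cdot 3,7 \right)} = 255 \left(-1\right) = -255$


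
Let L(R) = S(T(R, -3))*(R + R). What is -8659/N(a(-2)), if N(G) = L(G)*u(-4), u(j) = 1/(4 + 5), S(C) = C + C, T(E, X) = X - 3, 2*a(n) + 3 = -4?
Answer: -3711/4 ≈ -927.75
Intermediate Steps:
a(n) = -7/2 (a(n) = -3/2 + (1/2)*(-4) = -3/2 - 2 = -7/2)
T(E, X) = -3 + X
S(C) = 2*C
u(j) = 1/9
L(R) = -24*R (L(R) = (2*(-3 - 3))*(R + R) = (2*(-6))*(2*R) = -24*R)
N(G) = -8*G/3 (N(G) = -24*G*(1/9) = -8*G/3)
-8659/N(a(-2)) = -8659/((-8/3*(-7/2))) = -8659/28/3 = -8659*3/28 = -3711/4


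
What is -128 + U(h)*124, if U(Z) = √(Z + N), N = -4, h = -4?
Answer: -128 + 248*I*√2 ≈ -128.0 + 350.73*I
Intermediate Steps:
U(Z) = √(-4 + Z) (U(Z) = √(Z - 4) = √(-4 + Z))
-128 + U(h)*124 = -128 + √(-4 - 4)*124 = -128 + √(-8)*124 = -128 + (2*I*√2)*124 = -128 + 248*I*√2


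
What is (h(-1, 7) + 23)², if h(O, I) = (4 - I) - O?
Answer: 441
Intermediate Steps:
h(O, I) = 4 - I - O
(h(-1, 7) + 23)² = ((4 - 1*7 - 1*(-1)) + 23)² = ((4 - 7 + 1) + 23)² = (-2 + 23)² = 21² = 441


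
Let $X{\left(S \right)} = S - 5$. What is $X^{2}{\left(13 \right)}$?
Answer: $64$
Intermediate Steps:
$X{\left(S \right)} = -5 + S$
$X^{2}{\left(13 \right)} = \left(-5 + 13\right)^{2} = 8^{2} = 64$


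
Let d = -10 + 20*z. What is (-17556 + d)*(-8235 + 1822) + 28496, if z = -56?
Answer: 119861814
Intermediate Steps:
d = -1130 (d = -10 + 20*(-56) = -10 - 1120 = -1130)
(-17556 + d)*(-8235 + 1822) + 28496 = (-17556 - 1130)*(-8235 + 1822) + 28496 = -18686*(-6413) + 28496 = 119833318 + 28496 = 119861814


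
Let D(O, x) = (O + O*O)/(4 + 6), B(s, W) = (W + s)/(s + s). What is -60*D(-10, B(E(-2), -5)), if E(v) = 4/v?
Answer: -540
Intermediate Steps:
B(s, W) = (W + s)/(2*s) (B(s, W) = (W + s)/((2*s)) = (W + s)*(1/(2*s)) = (W + s)/(2*s))
D(O, x) = O/10 + O**2/10 (D(O, x) = (O + O**2)/10 = (O + O**2)*(1/10) = O/10 + O**2/10)
-60*D(-10, B(E(-2), -5)) = -6*(-10)*(1 - 10) = -6*(-10)*(-9) = -60*9 = -540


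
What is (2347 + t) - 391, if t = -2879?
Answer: -923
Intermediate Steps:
(2347 + t) - 391 = (2347 - 2879) - 391 = -532 - 391 = -923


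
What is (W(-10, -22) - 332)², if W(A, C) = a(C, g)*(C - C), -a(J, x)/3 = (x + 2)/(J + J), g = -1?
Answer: 110224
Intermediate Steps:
a(J, x) = -3*(2 + x)/(2*J) (a(J, x) = -3*(x + 2)/(J + J) = -3*(2 + x)/(2*J))
W(A, C) = 0 (W(A, C) = (3*(-2 - 1*(-1))/(2*C))*(C - C) = (3*(-2 + 1)/(2*C))*0 = ((3/2)*(-1)/C)*0 = -3/(2*C)*0 = 0)
(W(-10, -22) - 332)² = (0 - 332)² = (-332)² = 110224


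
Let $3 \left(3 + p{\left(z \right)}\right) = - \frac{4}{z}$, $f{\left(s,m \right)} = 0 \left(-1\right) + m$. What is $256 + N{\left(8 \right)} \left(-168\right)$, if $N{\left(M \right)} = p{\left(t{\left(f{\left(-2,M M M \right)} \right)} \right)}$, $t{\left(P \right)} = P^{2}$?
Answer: $\frac{6225927}{8192} \approx 760.0$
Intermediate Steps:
$f{\left(s,m \right)} = m$ ($f{\left(s,m \right)} = 0 + m = m$)
$p{\left(z \right)} = -3 - \frac{4}{3 z}$ ($p{\left(z \right)} = -3 + \frac{\left(-4\right) \frac{1}{z}}{3} = -3 - \frac{4}{3 z}$)
$N{\left(M \right)} = -3 - \frac{4}{3 M^{6}}$ ($N{\left(M \right)} = -3 - \frac{4}{3 \left(M M M\right)^{2}} = -3 - \frac{4}{3 \left(M^{2} M\right)^{2}} = -3 - \frac{4}{3 \left(M^{3}\right)^{2}} = -3 - \frac{4}{3 M^{6}}$)
$256 + N{\left(8 \right)} \left(-168\right) = 256 + \left(-3 - \frac{4}{3 \cdot 262144}\right) \left(-168\right) = 256 + \left(-3 - \frac{1}{196608}\right) \left(-168\right) = 256 - - \frac{4128775}{8192} = 256 + \frac{4128775}{8192} = \frac{6225927}{8192}$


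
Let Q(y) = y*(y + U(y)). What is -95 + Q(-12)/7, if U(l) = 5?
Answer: -83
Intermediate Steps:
Q(y) = y*(5 + y) (Q(y) = y*(y + 5) = y*(5 + y))
-95 + Q(-12)/7 = -95 - 12*(5 - 12)/7 = -95 - 12*(-7)*(1/7) = -95 + 84*(1/7) = -95 + 12 = -83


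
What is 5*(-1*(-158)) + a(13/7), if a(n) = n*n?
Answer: 38879/49 ≈ 793.45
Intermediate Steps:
a(n) = n²
5*(-1*(-158)) + a(13/7) = 5*(-1*(-158)) + (13/7)² = 5*158 + (13*(⅐))² = 790 + (13/7)² = 790 + 169/49 = 38879/49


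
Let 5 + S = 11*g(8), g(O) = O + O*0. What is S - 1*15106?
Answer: -15023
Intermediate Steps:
g(O) = O (g(O) = O + 0 = O)
S = 83 (S = -5 + 11*8 = -5 + 88 = 83)
S - 1*15106 = 83 - 1*15106 = 83 - 15106 = -15023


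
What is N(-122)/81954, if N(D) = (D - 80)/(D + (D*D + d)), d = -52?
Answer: -101/602771670 ≈ -1.6756e-7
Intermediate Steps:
N(D) = (-80 + D)/(-52 + D + D**2) (N(D) = (D - 80)/(D + (D*D - 52)) = (-80 + D)/(D + (D**2 - 52)) = (-80 + D)/(D + (-52 + D**2)) = (-80 + D)/(-52 + D + D**2))
N(-122)/81954 = ((-80 - 122)/(-52 - 122 + (-122)**2))/81954 = (-202/(-52 - 122 + 14884))*(1/81954) = (-202/14710)*(1/81954) = ((1/14710)*(-202))*(1/81954) = -101/7355*1/81954 = -101/602771670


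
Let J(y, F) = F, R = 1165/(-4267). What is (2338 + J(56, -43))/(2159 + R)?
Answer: 9792765/9211288 ≈ 1.0631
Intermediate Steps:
R = -1165/4267 (R = 1165*(-1/4267) = -1165/4267 ≈ -0.27303)
(2338 + J(56, -43))/(2159 + R) = (2338 - 43)/(2159 - 1165/4267) = 2295/(9211288/4267) = 2295*(4267/9211288) = 9792765/9211288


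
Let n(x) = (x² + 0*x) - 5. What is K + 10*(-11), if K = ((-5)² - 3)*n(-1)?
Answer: -198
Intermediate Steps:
n(x) = -5 + x² (n(x) = (x² + 0) - 5 = x² - 5 = -5 + x²)
K = -88 (K = ((-5)² - 3)*(-5 + (-1)²) = (25 - 3)*(-5 + 1) = 22*(-4) = -88)
K + 10*(-11) = -88 + 10*(-11) = -88 - 110 = -198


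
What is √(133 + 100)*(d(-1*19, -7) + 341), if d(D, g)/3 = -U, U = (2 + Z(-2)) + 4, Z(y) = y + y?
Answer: 335*√233 ≈ 5113.6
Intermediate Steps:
Z(y) = 2*y
U = 2 (U = (2 + 2*(-2)) + 4 = (2 - 4) + 4 = -2 + 4 = 2)
d(D, g) = -6 (d(D, g) = 3*(-1*2) = 3*(-2) = -6)
√(133 + 100)*(d(-1*19, -7) + 341) = √(133 + 100)*(-6 + 341) = √233*335 = 335*√233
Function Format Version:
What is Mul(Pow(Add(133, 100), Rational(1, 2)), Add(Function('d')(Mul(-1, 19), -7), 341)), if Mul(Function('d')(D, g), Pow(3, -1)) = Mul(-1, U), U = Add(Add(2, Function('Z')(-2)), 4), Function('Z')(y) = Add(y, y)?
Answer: Mul(335, Pow(233, Rational(1, 2))) ≈ 5113.6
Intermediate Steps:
Function('Z')(y) = Mul(2, y)
U = 2 (U = Add(Add(2, Mul(2, -2)), 4) = Add(Add(2, -4), 4) = Add(-2, 4) = 2)
Function('d')(D, g) = -6 (Function('d')(D, g) = Mul(3, Mul(-1, 2)) = Mul(3, -2) = -6)
Mul(Pow(Add(133, 100), Rational(1, 2)), Add(Function('d')(Mul(-1, 19), -7), 341)) = Mul(Pow(Add(133, 100), Rational(1, 2)), Add(-6, 341)) = Mul(Pow(233, Rational(1, 2)), 335) = Mul(335, Pow(233, Rational(1, 2)))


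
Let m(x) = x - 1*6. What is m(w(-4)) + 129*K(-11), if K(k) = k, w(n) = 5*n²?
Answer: -1345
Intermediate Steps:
m(x) = -6 + x (m(x) = x - 6 = -6 + x)
m(w(-4)) + 129*K(-11) = (-6 + 5*(-4)²) + 129*(-11) = (-6 + 5*16) - 1419 = (-6 + 80) - 1419 = 74 - 1419 = -1345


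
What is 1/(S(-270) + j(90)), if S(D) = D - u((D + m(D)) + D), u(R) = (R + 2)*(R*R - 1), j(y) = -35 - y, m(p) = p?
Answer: 1/530127597 ≈ 1.8863e-9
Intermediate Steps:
u(R) = (-1 + R²)*(2 + R) (u(R) = (2 + R)*(R² - 1) = (2 + R)*(-1 + R²) = (-1 + R²)*(2 + R))
S(D) = 2 - 27*D³ - 18*D² + 4*D (S(D) = D - (-2 + ((D + D) + D)³ - ((D + D) + D) + 2*((D + D) + D)²) = D - (-2 + (2*D + D)³ - (2*D + D) + 2*(2*D + D)²) = D - (-2 + (3*D)³ - 3*D + 2*(3*D)²) = D - (-2 + 27*D³ - 3*D + 2*(9*D²)) = D - (-2 + 27*D³ - 3*D + 18*D²) = D - (-2 - 3*D + 18*D² + 27*D³) = D + (2 - 27*D³ - 18*D² + 3*D) = 2 - 27*D³ - 18*D² + 4*D)
1/(S(-270) + j(90)) = 1/((2 - 27*(-270)³ - 18*(-270)² + 4*(-270)) + (-35 - 1*90)) = 1/((2 - 27*(-19683000) - 18*72900 - 1080) + (-35 - 90)) = 1/((2 + 531441000 - 1312200 - 1080) - 125) = 1/(530127722 - 125) = 1/530127597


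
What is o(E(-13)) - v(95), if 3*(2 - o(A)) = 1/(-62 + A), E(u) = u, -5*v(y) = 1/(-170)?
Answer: 613/306 ≈ 2.0033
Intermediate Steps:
v(y) = 1/850 (v(y) = -1/5/(-170) = -1/5*(-1/170) = 1/850)
o(A) = 2 - 1/(3*(-62 + A))
o(E(-13)) - v(95) = (-373 + 6*(-13))/(3*(-62 - 13)) - 1*1/850 = (1/3)*(-373 - 78)/(-75) - 1/850 = (1/3)*(-1/75)*(-451) - 1/850 = 451/225 - 1/850 = 613/306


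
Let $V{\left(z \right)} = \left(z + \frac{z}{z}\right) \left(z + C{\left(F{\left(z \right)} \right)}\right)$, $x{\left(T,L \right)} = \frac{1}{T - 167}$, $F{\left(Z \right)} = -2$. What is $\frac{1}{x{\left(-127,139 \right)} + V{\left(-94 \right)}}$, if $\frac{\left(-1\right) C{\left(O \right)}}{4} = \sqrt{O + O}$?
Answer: $\frac{755623218}{6653501039305} - \frac{64308384 i}{6653501039305} \approx 0.00011357 - 9.6653 \cdot 10^{-6} i$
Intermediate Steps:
$x{\left(T,L \right)} = \frac{1}{-167 + T}$
$C{\left(O \right)} = - 4 \sqrt{2} \sqrt{O}$ ($C{\left(O \right)} = - 4 \sqrt{O + O} = - 4 \sqrt{2 O} = - 4 \sqrt{2} \sqrt{O}$)
$V{\left(z \right)} = \left(1 + z\right) \left(z - 8 i\right)$ ($V{\left(z \right)} = \left(z + \frac{z}{z}\right) \left(z - 4 \sqrt{2} \sqrt{-2}\right) = \left(z + 1\right) \left(z - 4 \sqrt{2} i \sqrt{2}\right) = \left(1 + z\right) \left(z - 8 i\right)$)
$\frac{1}{x{\left(-127,139 \right)} + V{\left(-94 \right)}} = \frac{1}{\frac{1}{-167 - 127} - \left(94 - 8836 + 8 i + 8 i \left(-94\right)\right)} = \frac{1}{\frac{1}{-294} + \left(-94 + 8836 - 8 i + 752 i\right)} = \frac{1}{- \frac{1}{294} + \left(8742 + 744 i\right)} = \frac{1}{\frac{2570147}{294} + 744 i} = \frac{86436 \left(\frac{2570147}{294} - 744 i\right)}{6653501039305}$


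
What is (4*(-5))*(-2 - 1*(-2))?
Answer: 0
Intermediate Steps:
(4*(-5))*(-2 - 1*(-2)) = -20*(-2 + 2) = -20*0 = 0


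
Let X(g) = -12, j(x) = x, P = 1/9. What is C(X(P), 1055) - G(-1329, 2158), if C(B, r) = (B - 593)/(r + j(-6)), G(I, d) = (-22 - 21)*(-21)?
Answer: -947852/1049 ≈ -903.58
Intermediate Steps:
G(I, d) = 903 (G(I, d) = -43*(-21) = 903)
P = ⅑ ≈ 0.11111
C(B, r) = (-593 + B)/(-6 + r) (C(B, r) = (B - 593)/(r - 6) = (-593 + B)/(-6 + r))
C(X(P), 1055) - G(-1329, 2158) = (-593 - 12)/(-6 + 1055) - 1*903 = -605/1049 - 903 = -947852/1049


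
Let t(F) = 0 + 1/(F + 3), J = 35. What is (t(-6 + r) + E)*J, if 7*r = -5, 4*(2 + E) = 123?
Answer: 51835/52 ≈ 996.83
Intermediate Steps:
E = 115/4 (E = -2 + (1/4)*123 = -2 + 123/4 = 115/4 ≈ 28.750)
r = -5/7 (r = (1/7)*(-5) = -5/7 ≈ -0.71429)
t(F) = 1/(3 + F) (t(F) = 0 + 1/(3 + F) = 1/(3 + F))
(t(-6 + r) + E)*J = (1/(3 + (-6 - 5/7)) + 115/4)*35 = (1/(3 - 47/7) + 115/4)*35 = (1/(-26/7) + 115/4)*35 = (-7/26 + 115/4)*35 = (1481/52)*35 = 51835/52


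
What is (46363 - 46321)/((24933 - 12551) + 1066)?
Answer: 21/6724 ≈ 0.0031231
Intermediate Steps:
(46363 - 46321)/((24933 - 12551) + 1066) = 42/(12382 + 1066) = 42/13448 = 42*(1/13448) = 21/6724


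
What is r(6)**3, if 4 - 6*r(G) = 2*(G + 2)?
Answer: -8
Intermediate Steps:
r(G) = -G/3 (r(G) = 2/3 - (G + 2)/3 = 2/3 - (2 + G)/3 = 2/3 - (4 + 2*G)/6 = 2/3 + (-2/3 - G/3) = -G/3)
r(6)**3 = (-1/3*6)**3 = (-2)**3 = -8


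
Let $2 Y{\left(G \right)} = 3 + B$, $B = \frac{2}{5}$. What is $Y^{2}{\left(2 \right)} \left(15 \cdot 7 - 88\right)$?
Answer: $\frac{4913}{100} \approx 49.13$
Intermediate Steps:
$B = \frac{2}{5}$ ($B = 2 \cdot \frac{1}{5} = \frac{2}{5} \approx 0.4$)
$Y{\left(G \right)} = \frac{17}{10}$ ($Y{\left(G \right)} = \frac{3 + \frac{2}{5}}{2} = \frac{1}{2} \cdot \frac{17}{5} = \frac{17}{10}$)
$Y^{2}{\left(2 \right)} \left(15 \cdot 7 - 88\right) = \left(\frac{17}{10}\right)^{2} \left(15 \cdot 7 - 88\right) = \frac{289 \left(105 - 88\right)}{100} = \frac{289}{100} \cdot 17 = \frac{4913}{100}$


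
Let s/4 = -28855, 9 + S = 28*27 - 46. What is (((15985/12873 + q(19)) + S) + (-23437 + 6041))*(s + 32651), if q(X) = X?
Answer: 17766710417347/12873 ≈ 1.3802e+9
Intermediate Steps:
S = 701 (S = -9 + (28*27 - 46) = -9 + (756 - 46) = -9 + 710 = 701)
s = -115420 (s = 4*(-28855) = -115420)
(((15985/12873 + q(19)) + S) + (-23437 + 6041))*(s + 32651) = (((15985/12873 + 19) + 701) + (-23437 + 6041))*(-115420 + 32651) = (((15985*(1/12873) + 19) + 701) - 17396)*(-82769) = (((15985/12873 + 19) + 701) - 17396)*(-82769) = ((260572/12873 + 701) - 17396)*(-82769) = (9284545/12873 - 17396)*(-82769) = -214654163/12873*(-82769) = 17766710417347/12873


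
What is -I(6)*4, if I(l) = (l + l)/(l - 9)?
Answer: 16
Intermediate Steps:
I(l) = 2*l/(-9 + l) (I(l) = (2*l)/(-9 + l) = 2*l/(-9 + l))
-I(6)*4 = -2*6/(-9 + 6)*4 = -2*6/(-3)*4 = -2*6*(-⅓)*4 = -(-4)*4 = -1*(-16) = 16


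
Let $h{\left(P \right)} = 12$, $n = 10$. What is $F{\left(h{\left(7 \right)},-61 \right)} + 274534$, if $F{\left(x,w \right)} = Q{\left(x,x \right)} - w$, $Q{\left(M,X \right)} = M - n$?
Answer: $274597$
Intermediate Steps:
$Q{\left(M,X \right)} = -10 + M$ ($Q{\left(M,X \right)} = M - 10 = -10 + M$)
$F{\left(x,w \right)} = -10 + x - w$ ($F{\left(x,w \right)} = \left(-10 + x\right) - w = -10 + x - w$)
$F{\left(h{\left(7 \right)},-61 \right)} + 274534 = \left(-10 + 12 - -61\right) + 274534 = \left(-10 + 12 + 61\right) + 274534 = 63 + 274534 = 274597$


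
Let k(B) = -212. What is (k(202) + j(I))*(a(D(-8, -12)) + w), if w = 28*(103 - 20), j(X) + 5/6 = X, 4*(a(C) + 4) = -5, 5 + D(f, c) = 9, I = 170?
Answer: -2383675/24 ≈ -99320.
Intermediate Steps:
D(f, c) = 4 (D(f, c) = -5 + 9 = 4)
a(C) = -21/4 (a(C) = -4 + (1/4)*(-5) = -4 - 5/4 = -21/4)
j(X) = -5/6 + X
w = 2324 (w = 28*83 = 2324)
(k(202) + j(I))*(a(D(-8, -12)) + w) = (-212 + (-5/6 + 170))*(-21/4 + 2324) = (-212 + 1015/6)*(9275/4) = -257/6*9275/4 = -2383675/24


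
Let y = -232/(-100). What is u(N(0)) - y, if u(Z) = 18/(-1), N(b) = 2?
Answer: -508/25 ≈ -20.320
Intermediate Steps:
u(Z) = -18 (u(Z) = 18*(-1) = -18)
y = 58/25 (y = -232*(-1/100) = 58/25 ≈ 2.3200)
u(N(0)) - y = -18 - 1*58/25 = -18 - 58/25 = -508/25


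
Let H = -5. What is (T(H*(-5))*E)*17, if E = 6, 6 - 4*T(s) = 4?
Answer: 51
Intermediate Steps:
T(s) = ½ (T(s) = 3/2 - ¼*4 = 3/2 - 1 = ½)
(T(H*(-5))*E)*17 = ((½)*6)*17 = 3*17 = 51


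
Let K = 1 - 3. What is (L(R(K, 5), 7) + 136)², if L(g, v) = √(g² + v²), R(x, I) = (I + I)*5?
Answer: (136 + √2549)² ≈ 34778.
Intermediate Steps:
K = -2
R(x, I) = 10*I (R(x, I) = (2*I)*5 = 10*I)
(L(R(K, 5), 7) + 136)² = (√((10*5)² + 7²) + 136)² = (√(50² + 49) + 136)² = (√(2500 + 49) + 136)² = (√2549 + 136)² = (136 + √2549)²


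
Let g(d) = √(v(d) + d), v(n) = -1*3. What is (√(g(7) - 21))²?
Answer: -19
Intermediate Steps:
v(n) = -3
g(d) = √(-3 + d)
(√(g(7) - 21))² = (√(√(-3 + 7) - 21))² = (√(√4 - 21))² = (√(2 - 21))² = (√(-19))² = (I*√19)² = -19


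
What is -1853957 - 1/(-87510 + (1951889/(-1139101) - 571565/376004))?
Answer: -69490924043239273589173/37482489639008661 ≈ -1.8540e+6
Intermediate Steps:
-1853957 - 1/(-87510 + (1951889/(-1139101) - 571565/376004)) = -1853957 - 1/(-87510 + (1951889*(-1/1139101) - 571565*1/376004)) = -1853957 - 1/(-87510 + (-1951889/1139101 - 571565/376004)) = -1853957 - 1/(-87510 - 1384988334621/428306532404) = -1853957 - 1/(-37482489639008661/428306532404) = -1853957 - 1*(-428306532404/37482489639008661) = -1853957 + 428306532404/37482489639008661 = -69490924043239273589173/37482489639008661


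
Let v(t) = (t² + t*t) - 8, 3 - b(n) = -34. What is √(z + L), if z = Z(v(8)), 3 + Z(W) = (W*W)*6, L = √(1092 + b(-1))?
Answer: √(86397 + √1129) ≈ 293.99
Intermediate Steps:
b(n) = 37 (b(n) = 3 - 1*(-34) = 3 + 34 = 37)
v(t) = -8 + 2*t² (v(t) = (t² + t²) - 8 = 2*t² - 8 = -8 + 2*t²)
L = √1129 (L = √(1092 + 37) = √1129 ≈ 33.601)
Z(W) = -3 + 6*W² (Z(W) = -3 + (W*W)*6 = -3 + W²*6 = -3 + 6*W²)
z = 86397 (z = -3 + 6*(-8 + 2*8²)² = -3 + 6*(-8 + 2*64)² = -3 + 6*(-8 + 128)² = -3 + 6*120² = -3 + 6*14400 = -3 + 86400 = 86397)
√(z + L) = √(86397 + √1129)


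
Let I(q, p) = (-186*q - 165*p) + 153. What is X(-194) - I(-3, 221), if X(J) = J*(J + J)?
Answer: 111026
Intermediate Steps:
X(J) = 2*J**2 (X(J) = J*(2*J) = 2*J**2)
I(q, p) = 153 - 186*q - 165*p
X(-194) - I(-3, 221) = 2*(-194)**2 - (153 - 186*(-3) - 165*221) = 2*37636 - (153 + 558 - 36465) = 75272 - 1*(-35754) = 75272 + 35754 = 111026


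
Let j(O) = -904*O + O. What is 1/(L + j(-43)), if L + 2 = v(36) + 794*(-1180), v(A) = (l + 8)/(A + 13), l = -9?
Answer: -49/44006558 ≈ -1.1135e-6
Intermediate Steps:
v(A) = -1/(13 + A) (v(A) = (-9 + 8)/(A + 13) = -1/(13 + A))
j(O) = -903*O
L = -45909179/49 (L = -2 + (-1/(13 + 36) + 794*(-1180)) = -2 + (-1/49 - 936920) = -2 - 45909081/49 = -45909179/49 ≈ -9.3692e+5)
1/(L + j(-43)) = 1/(-45909179/49 - 903*(-43)) = 1/(-45909179/49 + 38829) = 1/(-44006558/49) = -49/44006558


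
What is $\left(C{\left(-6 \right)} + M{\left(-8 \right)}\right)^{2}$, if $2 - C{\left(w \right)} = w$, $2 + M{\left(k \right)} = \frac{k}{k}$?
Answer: $49$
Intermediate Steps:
$M{\left(k \right)} = -1$ ($M{\left(k \right)} = -2 + \frac{k}{k} = -2 + 1 = -1$)
$C{\left(w \right)} = 2 - w$
$\left(C{\left(-6 \right)} + M{\left(-8 \right)}\right)^{2} = \left(\left(2 - -6\right) - 1\right)^{2} = \left(\left(2 + 6\right) - 1\right)^{2} = \left(8 - 1\right)^{2} = 7^{2} = 49$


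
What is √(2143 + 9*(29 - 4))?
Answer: 8*√37 ≈ 48.662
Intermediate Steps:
√(2143 + 9*(29 - 4)) = √(2143 + 9*25) = √(2143 + 225) = √2368 = 8*√37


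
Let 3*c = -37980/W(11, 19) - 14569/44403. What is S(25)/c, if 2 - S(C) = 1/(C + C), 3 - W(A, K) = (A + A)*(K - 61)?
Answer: -1358332173/9444063350 ≈ -0.14383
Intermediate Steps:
W(A, K) = 3 - 2*A*(-61 + K) (W(A, K) = 3 - (A + A)*(K - 61) = 3 - 2*A*(-61 + K))
S(C) = 2 - 1/(2*C) (S(C) = 2 - 1/(C + C) = 2 - 1/(2*C))
c = -188881267/13720527 (c = (-37980/(3 + 122*11 - 2*11*19) - 14569/44403)/3 = (-37980/(3 + 1342 - 418) - 14569*1/44403)/3 = (-37980/927 - 14569/44403)/3 = (-37980*1/927 - 14569/44403)/3 = (-4220/103 - 14569/44403)/3 = (⅓)*(-188881267/4573509) = -188881267/13720527 ≈ -13.766)
S(25)/c = (2 - ½/25)/(-188881267/13720527) = (2 - ½*1/25)*(-13720527/188881267) = (2 - 1/50)*(-13720527/188881267) = (99/50)*(-13720527/188881267) = -1358332173/9444063350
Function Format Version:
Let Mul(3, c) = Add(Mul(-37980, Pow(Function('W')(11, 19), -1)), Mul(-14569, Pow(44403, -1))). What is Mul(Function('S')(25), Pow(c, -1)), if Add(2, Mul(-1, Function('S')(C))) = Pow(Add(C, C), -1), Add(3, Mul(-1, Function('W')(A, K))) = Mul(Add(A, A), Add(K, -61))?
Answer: Rational(-1358332173, 9444063350) ≈ -0.14383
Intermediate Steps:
Function('W')(A, K) = Add(3, Mul(-2, A, Add(-61, K))) (Function('W')(A, K) = Add(3, Mul(-1, Mul(Add(A, A), Add(K, -61)))) = Add(3, Mul(-1, Mul(Mul(2, A), Add(-61, K)))) = Add(3, Mul(-1, Mul(2, A, Add(-61, K)))) = Add(3, Mul(-2, A, Add(-61, K))))
Function('S')(C) = Add(2, Mul(Rational(-1, 2), Pow(C, -1))) (Function('S')(C) = Add(2, Mul(-1, Pow(Add(C, C), -1))) = Add(2, Mul(-1, Pow(Mul(2, C), -1))) = Add(2, Mul(-1, Mul(Rational(1, 2), Pow(C, -1)))) = Add(2, Mul(Rational(-1, 2), Pow(C, -1))))
c = Rational(-188881267, 13720527) (c = Mul(Rational(1, 3), Add(Mul(-37980, Pow(Add(3, Mul(122, 11), Mul(-2, 11, 19)), -1)), Mul(-14569, Pow(44403, -1)))) = Mul(Rational(1, 3), Add(Mul(-37980, Pow(Add(3, 1342, -418), -1)), Mul(-14569, Rational(1, 44403)))) = Mul(Rational(1, 3), Add(Mul(-37980, Pow(927, -1)), Rational(-14569, 44403))) = Mul(Rational(1, 3), Add(Mul(-37980, Rational(1, 927)), Rational(-14569, 44403))) = Mul(Rational(1, 3), Add(Rational(-4220, 103), Rational(-14569, 44403))) = Mul(Rational(1, 3), Rational(-188881267, 4573509)) = Rational(-188881267, 13720527) ≈ -13.766)
Mul(Function('S')(25), Pow(c, -1)) = Mul(Add(2, Mul(Rational(-1, 2), Pow(25, -1))), Pow(Rational(-188881267, 13720527), -1)) = Mul(Add(2, Mul(Rational(-1, 2), Rational(1, 25))), Rational(-13720527, 188881267)) = Mul(Add(2, Rational(-1, 50)), Rational(-13720527, 188881267)) = Mul(Rational(99, 50), Rational(-13720527, 188881267)) = Rational(-1358332173, 9444063350)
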